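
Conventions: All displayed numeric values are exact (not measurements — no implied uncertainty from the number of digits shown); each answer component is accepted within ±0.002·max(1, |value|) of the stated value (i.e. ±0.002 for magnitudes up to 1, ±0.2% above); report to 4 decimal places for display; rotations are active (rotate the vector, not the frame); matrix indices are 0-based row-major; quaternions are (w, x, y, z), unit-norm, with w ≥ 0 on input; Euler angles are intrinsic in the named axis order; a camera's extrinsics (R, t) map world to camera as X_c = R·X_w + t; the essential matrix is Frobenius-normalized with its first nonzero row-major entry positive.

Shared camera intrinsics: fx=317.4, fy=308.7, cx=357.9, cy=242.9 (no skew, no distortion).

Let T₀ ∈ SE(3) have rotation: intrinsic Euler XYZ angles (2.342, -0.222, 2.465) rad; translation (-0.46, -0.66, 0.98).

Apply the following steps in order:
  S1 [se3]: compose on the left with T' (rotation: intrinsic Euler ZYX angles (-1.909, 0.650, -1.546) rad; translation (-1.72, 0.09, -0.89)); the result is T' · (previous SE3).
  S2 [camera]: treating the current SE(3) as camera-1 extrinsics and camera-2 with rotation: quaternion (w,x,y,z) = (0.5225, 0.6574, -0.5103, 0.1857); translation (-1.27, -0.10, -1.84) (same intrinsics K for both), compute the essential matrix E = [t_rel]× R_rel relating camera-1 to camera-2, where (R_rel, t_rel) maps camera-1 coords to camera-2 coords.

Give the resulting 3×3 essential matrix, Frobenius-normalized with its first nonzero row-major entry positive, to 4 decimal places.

after S1 (compose_se3): R=[0.6641 -0.1291 -0.7364; 0.1983 0.9801 0.0070; 0.7209 -0.1507 0.6765], t=(-0.8271, -0.2747, -0.0670)
after S2 (essential): [0.1985 0.0108 -0.4781; 0.0463 0.7040 -0.0106; -0.1813 0.0519 0.4454]

matrix = [0.1985 0.0108 -0.4781; 0.0463 0.7040 -0.0106; -0.1813 0.0519 0.4454]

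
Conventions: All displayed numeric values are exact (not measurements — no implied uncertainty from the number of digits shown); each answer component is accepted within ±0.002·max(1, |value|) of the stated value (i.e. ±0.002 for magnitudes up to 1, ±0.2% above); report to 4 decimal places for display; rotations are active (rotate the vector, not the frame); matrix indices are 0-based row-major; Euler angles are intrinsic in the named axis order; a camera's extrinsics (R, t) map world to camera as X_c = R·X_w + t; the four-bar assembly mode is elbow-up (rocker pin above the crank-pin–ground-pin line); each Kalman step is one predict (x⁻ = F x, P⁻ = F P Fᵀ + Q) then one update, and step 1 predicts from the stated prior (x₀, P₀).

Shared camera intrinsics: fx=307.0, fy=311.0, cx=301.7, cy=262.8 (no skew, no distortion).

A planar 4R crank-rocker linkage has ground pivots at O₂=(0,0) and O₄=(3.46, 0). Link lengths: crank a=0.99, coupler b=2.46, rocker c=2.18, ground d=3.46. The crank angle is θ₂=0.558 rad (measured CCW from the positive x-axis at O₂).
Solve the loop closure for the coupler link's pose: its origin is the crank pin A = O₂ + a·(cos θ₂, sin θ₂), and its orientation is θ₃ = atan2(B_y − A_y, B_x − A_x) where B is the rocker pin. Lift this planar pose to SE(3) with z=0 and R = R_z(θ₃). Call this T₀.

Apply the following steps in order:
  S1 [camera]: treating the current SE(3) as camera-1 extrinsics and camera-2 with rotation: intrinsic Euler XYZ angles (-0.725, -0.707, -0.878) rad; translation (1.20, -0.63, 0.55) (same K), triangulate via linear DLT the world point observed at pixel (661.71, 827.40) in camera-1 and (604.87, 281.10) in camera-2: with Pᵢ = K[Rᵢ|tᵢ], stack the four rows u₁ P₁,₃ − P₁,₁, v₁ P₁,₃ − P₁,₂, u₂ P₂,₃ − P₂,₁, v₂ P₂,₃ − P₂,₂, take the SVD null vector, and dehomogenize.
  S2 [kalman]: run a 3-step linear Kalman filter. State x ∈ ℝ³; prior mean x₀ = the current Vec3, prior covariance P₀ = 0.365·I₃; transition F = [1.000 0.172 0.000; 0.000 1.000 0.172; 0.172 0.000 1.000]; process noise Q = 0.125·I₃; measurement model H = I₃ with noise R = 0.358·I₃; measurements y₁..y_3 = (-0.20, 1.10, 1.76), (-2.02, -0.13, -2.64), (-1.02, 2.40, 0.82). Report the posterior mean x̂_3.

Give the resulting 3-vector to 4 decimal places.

source (fourbar_fk): coupler pose = R=[0.7799 -0.6259 0.0000; 0.6259 0.7799 0.0000; 0.0000 0.0000 1.0000], t=(0.8398, 0.5242, 0.0000)
after S1 (triangulate): (0.5069, 0.6122, 0.7265)
after S2 (kf_track): (-0.8355, 1.2694, -0.0188)

result = (-0.8355, 1.2694, -0.0188)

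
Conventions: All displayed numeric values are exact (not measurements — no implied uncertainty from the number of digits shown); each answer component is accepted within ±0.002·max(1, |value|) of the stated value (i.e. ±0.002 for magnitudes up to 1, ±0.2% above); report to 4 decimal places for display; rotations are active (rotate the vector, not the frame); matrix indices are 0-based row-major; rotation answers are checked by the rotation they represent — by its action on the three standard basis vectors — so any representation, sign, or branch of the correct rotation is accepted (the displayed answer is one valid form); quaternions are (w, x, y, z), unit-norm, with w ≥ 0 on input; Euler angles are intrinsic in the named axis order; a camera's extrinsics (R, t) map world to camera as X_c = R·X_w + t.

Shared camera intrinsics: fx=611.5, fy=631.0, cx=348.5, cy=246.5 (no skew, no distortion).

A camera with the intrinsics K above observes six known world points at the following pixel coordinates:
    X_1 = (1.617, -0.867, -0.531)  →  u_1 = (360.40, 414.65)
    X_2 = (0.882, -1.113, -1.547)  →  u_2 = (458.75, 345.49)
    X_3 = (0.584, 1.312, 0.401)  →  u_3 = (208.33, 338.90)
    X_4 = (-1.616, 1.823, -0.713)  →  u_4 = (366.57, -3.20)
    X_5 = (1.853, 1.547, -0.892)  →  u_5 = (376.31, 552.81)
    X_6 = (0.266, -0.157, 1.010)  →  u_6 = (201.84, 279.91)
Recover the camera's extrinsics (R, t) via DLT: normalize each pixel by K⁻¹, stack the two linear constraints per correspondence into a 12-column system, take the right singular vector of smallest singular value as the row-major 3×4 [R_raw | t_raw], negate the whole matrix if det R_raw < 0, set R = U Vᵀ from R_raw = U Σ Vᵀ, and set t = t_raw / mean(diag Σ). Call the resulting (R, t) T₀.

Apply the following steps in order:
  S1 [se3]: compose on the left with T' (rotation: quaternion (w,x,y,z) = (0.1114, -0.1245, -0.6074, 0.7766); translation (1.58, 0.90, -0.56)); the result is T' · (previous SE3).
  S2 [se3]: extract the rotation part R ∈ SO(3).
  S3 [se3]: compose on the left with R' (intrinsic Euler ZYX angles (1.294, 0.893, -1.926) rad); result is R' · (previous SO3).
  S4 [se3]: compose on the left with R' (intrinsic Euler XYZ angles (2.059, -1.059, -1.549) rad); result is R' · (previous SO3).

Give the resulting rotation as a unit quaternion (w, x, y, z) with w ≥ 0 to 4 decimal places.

source (pnp_recover): camera pose = R=[-0.0400 -0.1204 -0.9919; 0.9992 -0.0050 -0.0397; -0.0002 -0.9927 0.1205], t=(-0.4400, 0.0900, 5.7000)
after S1 (compose_se3): R=[0.0161 0.4401 0.8978; -0.2498 0.8712 -0.4226; -0.9682 -0.2175 0.1239], t=(0.1198, -4.4836, 0.6954)
after S2 (rot_of_se3): [0.0161 0.4401 0.8978; -0.2498 0.8712 -0.4226; -0.9682 -0.2175 0.1239]
after S3 (compose_so3): [0.9139 0.4053 -0.0241; 0.2132 -0.4284 0.8781; 0.3455 -0.8076 -0.4780]
after S4 (compose_so3): [-0.1871 0.4986 0.8464; 0.0975 0.8668 -0.4891; -0.9775 -0.0090 -0.2108]

rotation (quat) = (0.6060, 0.1981, 0.7524, -0.1655)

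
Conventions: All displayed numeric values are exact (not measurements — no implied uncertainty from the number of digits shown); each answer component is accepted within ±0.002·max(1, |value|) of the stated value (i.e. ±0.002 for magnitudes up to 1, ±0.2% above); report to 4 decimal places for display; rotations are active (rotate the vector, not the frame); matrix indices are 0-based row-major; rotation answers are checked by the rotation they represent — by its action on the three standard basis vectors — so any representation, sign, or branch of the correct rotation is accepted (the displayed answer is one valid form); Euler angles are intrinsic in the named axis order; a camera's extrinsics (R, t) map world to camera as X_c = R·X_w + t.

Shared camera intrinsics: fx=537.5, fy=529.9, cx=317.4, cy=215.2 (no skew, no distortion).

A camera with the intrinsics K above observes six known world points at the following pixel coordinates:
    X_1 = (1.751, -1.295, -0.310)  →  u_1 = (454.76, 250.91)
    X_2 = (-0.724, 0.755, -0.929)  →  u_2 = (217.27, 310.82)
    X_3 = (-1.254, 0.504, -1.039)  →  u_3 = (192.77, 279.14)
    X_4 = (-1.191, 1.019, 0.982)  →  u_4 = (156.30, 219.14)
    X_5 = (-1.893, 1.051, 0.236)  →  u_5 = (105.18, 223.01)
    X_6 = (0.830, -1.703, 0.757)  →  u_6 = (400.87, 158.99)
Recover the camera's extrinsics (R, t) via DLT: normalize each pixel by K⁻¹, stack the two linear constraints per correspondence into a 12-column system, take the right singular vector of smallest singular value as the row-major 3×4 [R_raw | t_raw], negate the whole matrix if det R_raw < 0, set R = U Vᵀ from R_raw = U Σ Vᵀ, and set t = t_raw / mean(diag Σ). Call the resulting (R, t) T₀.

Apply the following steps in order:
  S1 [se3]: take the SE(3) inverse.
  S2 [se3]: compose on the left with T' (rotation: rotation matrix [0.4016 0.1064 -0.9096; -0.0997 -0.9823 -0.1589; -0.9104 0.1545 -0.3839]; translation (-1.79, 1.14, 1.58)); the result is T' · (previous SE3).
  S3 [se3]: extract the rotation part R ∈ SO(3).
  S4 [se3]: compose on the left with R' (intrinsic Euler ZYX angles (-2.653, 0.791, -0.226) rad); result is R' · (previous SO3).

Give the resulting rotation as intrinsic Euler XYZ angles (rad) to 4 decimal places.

source (pnp_recover): camera pose = R=[0.6820 -0.6701 -0.2929; 0.4971 0.7185 -0.4864; 0.5364 0.1861 0.8232], t=(-0.3301, 0.3901, 6.6911)
after S1 (invert_se3): R=[0.6820 0.4971 0.5364; -0.6701 0.7185 0.1861; -0.2929 -0.4864 0.8232], t=(-3.5576, -1.7468, -5.4151)
after S2 (compose_se3): R=[0.4690 0.7185 -0.5136; 0.6368 -0.6781 -0.3671; -0.6120 -0.1549 -0.7755], t=(1.5210, 4.0709, 6.6276)
after S3 (rot_of_se3): [0.4690 0.7185 -0.5136; 0.6368 -0.6781 -0.3671; -0.6120 -0.1549 -0.7755]
after S4 (compose_so3): [0.3998 -0.7732 0.4923; -0.3350 0.3767 0.8637; -0.8532 -0.5102 -0.1084]

rotation (euler_xyz) = (-1.6957, 0.5147, 1.0936)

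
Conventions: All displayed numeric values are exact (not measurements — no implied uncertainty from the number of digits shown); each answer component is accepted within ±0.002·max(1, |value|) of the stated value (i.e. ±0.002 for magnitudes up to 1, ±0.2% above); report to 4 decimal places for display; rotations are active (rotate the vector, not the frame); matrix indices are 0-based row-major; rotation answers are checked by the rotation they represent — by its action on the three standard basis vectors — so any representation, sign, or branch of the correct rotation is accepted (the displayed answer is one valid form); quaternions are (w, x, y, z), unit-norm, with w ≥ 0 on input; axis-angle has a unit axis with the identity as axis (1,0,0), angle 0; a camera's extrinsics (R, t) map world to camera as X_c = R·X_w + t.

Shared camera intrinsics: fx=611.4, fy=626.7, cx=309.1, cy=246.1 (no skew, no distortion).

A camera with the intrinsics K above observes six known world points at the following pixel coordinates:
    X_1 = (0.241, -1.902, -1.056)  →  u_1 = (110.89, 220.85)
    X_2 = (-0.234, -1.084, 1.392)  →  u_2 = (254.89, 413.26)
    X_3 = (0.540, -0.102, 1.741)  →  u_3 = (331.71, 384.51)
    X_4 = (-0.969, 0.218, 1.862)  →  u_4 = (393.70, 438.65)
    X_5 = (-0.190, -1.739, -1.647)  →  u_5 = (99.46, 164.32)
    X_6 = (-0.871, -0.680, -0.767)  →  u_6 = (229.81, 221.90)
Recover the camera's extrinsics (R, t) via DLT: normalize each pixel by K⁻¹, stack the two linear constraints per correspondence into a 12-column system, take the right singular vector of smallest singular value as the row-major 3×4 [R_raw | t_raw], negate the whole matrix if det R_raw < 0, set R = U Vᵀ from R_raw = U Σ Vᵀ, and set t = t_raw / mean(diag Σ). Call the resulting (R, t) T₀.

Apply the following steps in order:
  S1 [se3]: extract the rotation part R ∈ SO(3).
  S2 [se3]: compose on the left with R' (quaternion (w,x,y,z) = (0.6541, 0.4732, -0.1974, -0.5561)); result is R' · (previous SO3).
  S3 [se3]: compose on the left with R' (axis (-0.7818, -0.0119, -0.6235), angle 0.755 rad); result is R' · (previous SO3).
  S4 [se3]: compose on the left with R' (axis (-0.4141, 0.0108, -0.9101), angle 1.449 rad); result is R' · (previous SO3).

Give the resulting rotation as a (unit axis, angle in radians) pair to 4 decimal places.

rotation (axis_angle) = ((0.1183, 0.2811, 0.9523), 1.3245)

source (pnp_recover): camera pose = R=[-0.1702 0.9398 0.2961; -0.1521 -0.3220 0.9344; 0.9736 0.1140 0.1978], t=(-0.0399, 0.1398, 6.9204)
after S1 (rot_of_se3): [-0.1702 0.9398 0.2961; -0.1521 -0.3220 0.9344; 0.9736 0.1140 0.1978]
after S2 (compose_so3): [-0.8978 0.0217 0.4400; -0.2232 -0.8835 -0.4118; 0.3798 -0.4679 0.7980]
after S3 (compose_so3): [-0.8516 -0.4185 0.3157; 0.4230 -0.9043 -0.0576; 0.3096 0.0845 0.9471]
after S4 (compose_so3): [0.2544 -0.8984 0.3579; 0.9487 0.3036 0.0877; -0.1875 0.3172 0.9296]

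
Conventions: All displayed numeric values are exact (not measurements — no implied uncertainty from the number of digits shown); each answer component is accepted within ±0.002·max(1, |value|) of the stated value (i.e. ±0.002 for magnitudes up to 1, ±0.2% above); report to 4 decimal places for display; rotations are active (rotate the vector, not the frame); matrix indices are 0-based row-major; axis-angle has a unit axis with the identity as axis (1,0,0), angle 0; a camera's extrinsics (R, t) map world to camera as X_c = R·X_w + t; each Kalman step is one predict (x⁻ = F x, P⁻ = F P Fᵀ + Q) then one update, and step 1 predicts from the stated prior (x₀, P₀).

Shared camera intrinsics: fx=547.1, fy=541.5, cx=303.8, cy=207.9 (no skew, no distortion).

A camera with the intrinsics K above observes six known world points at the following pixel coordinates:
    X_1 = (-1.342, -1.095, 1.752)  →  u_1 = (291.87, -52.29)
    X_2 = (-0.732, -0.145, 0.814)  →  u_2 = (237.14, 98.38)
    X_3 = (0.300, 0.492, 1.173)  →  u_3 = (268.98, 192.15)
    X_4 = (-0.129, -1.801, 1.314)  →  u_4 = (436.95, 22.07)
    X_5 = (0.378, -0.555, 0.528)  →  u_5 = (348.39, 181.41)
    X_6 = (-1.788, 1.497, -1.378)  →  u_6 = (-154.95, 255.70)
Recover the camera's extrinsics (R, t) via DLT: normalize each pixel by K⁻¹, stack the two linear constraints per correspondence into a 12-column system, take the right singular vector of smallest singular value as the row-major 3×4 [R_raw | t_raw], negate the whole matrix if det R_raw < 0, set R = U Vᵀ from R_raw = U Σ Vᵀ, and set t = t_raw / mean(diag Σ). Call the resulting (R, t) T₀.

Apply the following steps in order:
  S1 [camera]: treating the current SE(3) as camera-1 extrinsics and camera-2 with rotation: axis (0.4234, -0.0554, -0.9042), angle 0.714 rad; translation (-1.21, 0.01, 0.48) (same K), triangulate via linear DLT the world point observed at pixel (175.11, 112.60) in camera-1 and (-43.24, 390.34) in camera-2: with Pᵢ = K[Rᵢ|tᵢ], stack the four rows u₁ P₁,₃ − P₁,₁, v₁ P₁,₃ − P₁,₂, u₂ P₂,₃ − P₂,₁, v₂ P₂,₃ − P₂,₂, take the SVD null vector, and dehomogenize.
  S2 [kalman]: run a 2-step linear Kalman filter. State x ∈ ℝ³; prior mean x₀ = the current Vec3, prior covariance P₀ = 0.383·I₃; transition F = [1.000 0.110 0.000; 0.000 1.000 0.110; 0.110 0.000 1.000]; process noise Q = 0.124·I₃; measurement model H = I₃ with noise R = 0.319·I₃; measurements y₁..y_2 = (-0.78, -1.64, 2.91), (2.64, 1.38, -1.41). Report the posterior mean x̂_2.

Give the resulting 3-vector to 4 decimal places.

source (pnp_recover): camera pose = R=[0.6307 -0.7623 0.1455; 0.6867 0.4608 -0.5623; 0.3616 0.4545 0.8140], t=(-0.3500, 0.0600, 4.4501)
after S1 (triangulate): (-0.8775, 0.9859, 1.7134)
after S2 (kf_track): (0.8523, 0.5538, 0.5316)

result = (0.8523, 0.5538, 0.5316)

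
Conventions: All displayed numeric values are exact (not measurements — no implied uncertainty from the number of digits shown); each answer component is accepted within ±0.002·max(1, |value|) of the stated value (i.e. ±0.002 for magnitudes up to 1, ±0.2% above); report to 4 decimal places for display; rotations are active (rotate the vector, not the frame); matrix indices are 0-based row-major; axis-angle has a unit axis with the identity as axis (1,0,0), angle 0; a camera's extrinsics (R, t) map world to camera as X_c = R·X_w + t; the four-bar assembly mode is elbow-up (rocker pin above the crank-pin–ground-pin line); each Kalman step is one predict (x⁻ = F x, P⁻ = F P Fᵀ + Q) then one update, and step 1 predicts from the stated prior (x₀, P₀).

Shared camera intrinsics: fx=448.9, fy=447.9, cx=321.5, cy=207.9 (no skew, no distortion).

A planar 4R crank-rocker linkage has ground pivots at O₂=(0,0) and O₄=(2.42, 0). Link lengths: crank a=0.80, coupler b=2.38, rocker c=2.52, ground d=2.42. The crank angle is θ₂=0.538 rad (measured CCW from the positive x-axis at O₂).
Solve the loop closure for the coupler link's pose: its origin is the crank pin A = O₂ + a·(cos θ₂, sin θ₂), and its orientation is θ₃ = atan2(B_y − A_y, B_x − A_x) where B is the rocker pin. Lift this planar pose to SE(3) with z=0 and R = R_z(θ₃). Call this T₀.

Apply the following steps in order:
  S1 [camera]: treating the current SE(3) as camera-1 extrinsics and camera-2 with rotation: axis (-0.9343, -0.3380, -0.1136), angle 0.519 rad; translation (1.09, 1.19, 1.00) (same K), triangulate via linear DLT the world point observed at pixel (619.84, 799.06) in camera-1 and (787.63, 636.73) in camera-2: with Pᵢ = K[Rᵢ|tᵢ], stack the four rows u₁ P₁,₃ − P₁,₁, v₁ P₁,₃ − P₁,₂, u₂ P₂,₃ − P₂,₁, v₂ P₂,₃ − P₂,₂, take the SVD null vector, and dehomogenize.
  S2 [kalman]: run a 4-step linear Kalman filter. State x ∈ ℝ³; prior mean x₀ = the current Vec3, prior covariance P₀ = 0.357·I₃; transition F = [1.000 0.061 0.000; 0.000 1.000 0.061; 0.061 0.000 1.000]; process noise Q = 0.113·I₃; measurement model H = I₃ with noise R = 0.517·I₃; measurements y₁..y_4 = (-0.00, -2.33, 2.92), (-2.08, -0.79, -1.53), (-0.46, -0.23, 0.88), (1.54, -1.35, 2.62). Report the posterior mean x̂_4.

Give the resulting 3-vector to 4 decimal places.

result = (0.3048, -0.7647, 1.4660)

source (fourbar_fk): coupler pose = R=[0.5054 -0.8629 0.0000; 0.8629 0.5054 0.0000; 0.0000 0.0000 1.0000], t=(0.6870, 0.4099, 0.0000)
after S1 (triangulate): (1.7846, 0.5433, 1.6853)
after S2 (kf_track): (0.3048, -0.7647, 1.4660)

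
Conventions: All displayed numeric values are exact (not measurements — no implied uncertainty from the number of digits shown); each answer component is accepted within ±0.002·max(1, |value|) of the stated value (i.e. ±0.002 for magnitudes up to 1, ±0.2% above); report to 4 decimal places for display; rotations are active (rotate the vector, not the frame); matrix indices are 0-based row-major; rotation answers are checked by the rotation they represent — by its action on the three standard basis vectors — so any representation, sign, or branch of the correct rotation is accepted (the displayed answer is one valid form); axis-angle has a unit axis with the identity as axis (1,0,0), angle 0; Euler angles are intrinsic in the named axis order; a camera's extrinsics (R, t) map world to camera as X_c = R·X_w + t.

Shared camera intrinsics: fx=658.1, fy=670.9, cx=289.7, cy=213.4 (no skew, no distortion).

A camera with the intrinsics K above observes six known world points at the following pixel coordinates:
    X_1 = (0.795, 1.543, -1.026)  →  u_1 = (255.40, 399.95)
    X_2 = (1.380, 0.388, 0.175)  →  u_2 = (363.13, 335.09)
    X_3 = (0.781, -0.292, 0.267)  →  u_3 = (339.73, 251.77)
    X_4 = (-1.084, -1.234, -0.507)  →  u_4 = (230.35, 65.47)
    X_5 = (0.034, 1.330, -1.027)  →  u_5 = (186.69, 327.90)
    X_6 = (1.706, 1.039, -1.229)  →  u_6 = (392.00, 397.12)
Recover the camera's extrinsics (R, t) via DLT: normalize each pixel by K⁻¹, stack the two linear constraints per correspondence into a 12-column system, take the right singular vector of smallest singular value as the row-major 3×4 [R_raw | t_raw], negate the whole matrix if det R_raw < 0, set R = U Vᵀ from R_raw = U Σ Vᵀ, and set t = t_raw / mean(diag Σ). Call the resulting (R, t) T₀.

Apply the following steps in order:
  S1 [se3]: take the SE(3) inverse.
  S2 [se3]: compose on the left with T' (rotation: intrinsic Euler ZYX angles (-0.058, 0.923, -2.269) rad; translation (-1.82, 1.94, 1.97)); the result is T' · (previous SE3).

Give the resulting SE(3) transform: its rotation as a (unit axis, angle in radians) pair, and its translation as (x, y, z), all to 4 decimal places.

source (pnp_recover): camera pose = R=[0.8769 -0.4781 -0.0502; 0.4630 0.8118 0.3559; -0.1294 -0.3354 0.9332], t=(-0.2801, 0.1800, 6.7405)
after S1 (invert_se3): R=[0.8769 0.4630 -0.1294; -0.4781 0.8118 -0.3354; -0.0502 0.3559 0.9332], t=(1.0346, 1.9805, -6.3681)
after S2 (compose_se3): R=[0.8611 -0.4127 -0.2971; 0.2193 -0.2256 0.9492; -0.4588 -0.8825 -0.1038], t=(0.4979, -4.3561, 2.6998)

rotation (axis_angle) = ((-0.9420, 0.0832, 0.3251), 1.8072), translation = (0.4979, -4.3561, 2.6998)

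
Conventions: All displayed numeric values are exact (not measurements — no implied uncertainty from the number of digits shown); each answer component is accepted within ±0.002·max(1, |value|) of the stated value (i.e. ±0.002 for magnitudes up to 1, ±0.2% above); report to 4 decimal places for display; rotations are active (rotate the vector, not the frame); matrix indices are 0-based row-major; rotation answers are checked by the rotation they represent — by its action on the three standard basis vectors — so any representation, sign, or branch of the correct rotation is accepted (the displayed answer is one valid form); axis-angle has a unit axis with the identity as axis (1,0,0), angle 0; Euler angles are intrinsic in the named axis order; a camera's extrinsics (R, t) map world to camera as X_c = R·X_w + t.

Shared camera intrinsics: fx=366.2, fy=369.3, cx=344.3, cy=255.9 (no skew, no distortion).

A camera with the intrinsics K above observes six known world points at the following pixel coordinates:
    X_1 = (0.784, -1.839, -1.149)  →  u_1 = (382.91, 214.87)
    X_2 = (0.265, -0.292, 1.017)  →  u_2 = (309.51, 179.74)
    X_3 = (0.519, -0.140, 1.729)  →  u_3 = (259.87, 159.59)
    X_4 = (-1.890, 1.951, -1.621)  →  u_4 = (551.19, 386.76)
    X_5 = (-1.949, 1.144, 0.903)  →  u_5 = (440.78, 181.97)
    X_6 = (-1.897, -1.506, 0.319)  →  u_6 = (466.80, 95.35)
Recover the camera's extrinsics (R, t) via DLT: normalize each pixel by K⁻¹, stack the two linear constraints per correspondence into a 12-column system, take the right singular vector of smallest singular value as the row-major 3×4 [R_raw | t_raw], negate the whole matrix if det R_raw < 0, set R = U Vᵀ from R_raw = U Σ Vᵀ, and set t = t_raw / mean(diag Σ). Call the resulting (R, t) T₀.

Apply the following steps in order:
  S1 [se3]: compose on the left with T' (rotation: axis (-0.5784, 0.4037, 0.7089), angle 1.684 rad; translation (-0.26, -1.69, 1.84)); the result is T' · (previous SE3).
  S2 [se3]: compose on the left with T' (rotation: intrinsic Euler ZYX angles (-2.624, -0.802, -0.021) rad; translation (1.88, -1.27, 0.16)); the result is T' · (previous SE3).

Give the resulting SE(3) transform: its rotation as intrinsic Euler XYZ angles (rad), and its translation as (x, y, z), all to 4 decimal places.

source (pnp_recover): camera pose = R=[-0.7316 -0.2094 -0.6488; 0.3040 0.7517 -0.5853; 0.6102 -0.6254 -0.4863], t=(0.2700, -0.4001, 5.6498)
after S1 (compose_se3): R=[-0.5165 -0.7445 0.4230; 0.2407 -0.6003 -0.7627; 0.8218 -0.2921 0.4892], t=(-0.1163, 3.4490, 4.2325)
after S2 (compose_se3): R=[0.9497 -0.0247 -0.3123; 0.2440 0.6836 0.6879; 0.1965 -0.7294 0.6552], t=(6.2982, -2.8247, 2.9681)

rotation (euler_xyz) = (-0.8097, -0.3176, 0.0260), translation = (6.2982, -2.8247, 2.9681)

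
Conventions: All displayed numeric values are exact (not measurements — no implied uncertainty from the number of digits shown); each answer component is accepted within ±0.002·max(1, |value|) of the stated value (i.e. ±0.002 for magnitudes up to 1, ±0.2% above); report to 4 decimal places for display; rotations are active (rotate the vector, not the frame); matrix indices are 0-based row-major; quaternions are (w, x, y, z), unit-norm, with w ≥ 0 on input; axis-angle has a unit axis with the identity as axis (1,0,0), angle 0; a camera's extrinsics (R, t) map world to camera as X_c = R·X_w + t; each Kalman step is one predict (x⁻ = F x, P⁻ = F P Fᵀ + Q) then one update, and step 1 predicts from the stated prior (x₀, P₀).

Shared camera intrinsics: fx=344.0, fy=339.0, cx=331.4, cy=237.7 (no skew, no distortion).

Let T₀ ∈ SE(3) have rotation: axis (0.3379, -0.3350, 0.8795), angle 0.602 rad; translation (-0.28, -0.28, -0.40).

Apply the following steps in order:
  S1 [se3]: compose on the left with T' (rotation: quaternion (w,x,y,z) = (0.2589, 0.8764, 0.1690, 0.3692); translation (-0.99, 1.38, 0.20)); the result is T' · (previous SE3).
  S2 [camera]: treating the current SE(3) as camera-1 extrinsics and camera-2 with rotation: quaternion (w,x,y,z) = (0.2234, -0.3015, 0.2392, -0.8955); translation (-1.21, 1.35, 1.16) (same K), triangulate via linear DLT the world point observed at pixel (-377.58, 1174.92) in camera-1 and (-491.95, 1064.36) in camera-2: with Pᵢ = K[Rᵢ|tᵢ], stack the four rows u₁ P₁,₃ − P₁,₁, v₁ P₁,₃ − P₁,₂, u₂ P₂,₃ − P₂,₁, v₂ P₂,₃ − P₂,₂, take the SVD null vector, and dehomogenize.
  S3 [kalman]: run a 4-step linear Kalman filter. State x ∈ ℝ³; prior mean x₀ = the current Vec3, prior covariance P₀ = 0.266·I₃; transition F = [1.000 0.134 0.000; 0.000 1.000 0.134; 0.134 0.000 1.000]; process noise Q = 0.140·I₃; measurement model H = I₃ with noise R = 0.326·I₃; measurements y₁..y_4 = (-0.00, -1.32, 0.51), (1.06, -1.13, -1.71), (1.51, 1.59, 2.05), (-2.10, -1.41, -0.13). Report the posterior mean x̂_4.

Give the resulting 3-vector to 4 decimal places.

result = (-0.5268, -0.6158, 0.2285)

after S1 (compose_se3): R=[0.7939 -0.1560 0.5877; -0.0548 -0.9810 -0.1863; 0.6056 0.1156 -0.7873], t=(-1.5009, 1.6016, 0.1186)
after S2 (triangulate): (0.1125, -0.7840, -1.0545)
after S3 (kf_track): (-0.5268, -0.6158, 0.2285)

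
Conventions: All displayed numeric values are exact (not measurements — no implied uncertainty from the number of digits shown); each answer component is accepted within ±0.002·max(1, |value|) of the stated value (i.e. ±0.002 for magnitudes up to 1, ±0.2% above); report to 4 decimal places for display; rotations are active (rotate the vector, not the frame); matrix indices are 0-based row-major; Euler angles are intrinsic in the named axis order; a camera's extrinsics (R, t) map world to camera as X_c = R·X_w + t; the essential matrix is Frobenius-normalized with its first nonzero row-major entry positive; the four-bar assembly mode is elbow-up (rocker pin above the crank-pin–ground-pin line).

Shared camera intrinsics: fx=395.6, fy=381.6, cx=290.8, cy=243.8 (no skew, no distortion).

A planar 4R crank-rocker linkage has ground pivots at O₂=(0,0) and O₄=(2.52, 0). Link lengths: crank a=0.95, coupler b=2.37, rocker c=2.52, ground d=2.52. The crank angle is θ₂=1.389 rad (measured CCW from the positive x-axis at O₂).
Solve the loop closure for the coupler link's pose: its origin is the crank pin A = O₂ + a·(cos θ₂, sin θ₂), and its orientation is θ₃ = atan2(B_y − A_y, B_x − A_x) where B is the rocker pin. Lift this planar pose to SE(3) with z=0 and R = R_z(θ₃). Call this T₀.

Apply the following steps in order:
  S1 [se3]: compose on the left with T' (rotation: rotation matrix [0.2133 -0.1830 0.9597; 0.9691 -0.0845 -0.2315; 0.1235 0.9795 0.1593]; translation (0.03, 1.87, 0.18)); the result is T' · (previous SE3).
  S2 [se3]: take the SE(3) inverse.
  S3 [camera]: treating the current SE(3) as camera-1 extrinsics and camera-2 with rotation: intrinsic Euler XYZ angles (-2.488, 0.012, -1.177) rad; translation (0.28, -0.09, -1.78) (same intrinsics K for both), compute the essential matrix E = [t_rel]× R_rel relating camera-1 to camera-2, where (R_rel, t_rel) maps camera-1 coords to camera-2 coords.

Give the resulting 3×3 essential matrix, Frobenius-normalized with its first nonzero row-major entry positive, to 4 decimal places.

source (fourbar_fk): coupler pose = R=[0.7645 -0.6447 0.0000; 0.6447 0.7645 0.0000; 0.0000 0.0000 1.0000], t=(0.1718, 0.9343, 0.0000)
after S1 (compose_se3): R=[0.0451 -0.2774 0.9597; 0.6864 -0.6894 -0.2315; 0.7258 0.6692 0.1593], t=(-0.1043, 1.9575, 1.1164)
after S2 (invert_se3): R=[0.0451 0.6864 0.7258; -0.2774 -0.6894 0.6692; 0.9597 -0.2315 0.1593], t=(-2.1492, 0.5735, 0.3755)
after S3 (essential): [0.1671 0.2578 0.5068; -0.1190 0.6410 -0.2731; 0.1125 0.1483 0.3384]

matrix = [0.1671 0.2578 0.5068; -0.1190 0.6410 -0.2731; 0.1125 0.1483 0.3384]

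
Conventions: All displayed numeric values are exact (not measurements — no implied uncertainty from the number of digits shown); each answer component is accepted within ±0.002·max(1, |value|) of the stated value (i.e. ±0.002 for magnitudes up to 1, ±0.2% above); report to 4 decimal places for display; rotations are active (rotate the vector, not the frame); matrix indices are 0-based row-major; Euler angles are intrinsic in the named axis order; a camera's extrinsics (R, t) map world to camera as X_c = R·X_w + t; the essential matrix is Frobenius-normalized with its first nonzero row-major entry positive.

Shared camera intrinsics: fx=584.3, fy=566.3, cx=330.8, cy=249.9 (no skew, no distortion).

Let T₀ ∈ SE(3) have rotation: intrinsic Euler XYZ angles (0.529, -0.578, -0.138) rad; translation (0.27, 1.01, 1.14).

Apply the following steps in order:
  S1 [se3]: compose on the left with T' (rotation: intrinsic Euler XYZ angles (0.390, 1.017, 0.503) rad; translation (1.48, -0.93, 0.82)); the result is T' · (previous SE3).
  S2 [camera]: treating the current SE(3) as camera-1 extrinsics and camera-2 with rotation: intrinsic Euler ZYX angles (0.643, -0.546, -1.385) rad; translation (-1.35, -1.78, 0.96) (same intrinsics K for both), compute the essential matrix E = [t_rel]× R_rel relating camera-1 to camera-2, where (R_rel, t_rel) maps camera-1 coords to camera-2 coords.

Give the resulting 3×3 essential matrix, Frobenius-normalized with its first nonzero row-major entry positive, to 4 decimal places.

after S1 (compose_se3): R=[0.8199 0.3263 0.4704; 0.2689 0.5059 -0.8196; -0.5054 0.7985 0.3271], t=(2.3180, -0.3001, 1.9574)
after S2 (essential): [0.3939 -0.3242 -0.4594; -0.1335 -0.1732 0.2392; -0.0624 -0.5922 0.2626]

matrix = [0.3939 -0.3242 -0.4594; -0.1335 -0.1732 0.2392; -0.0624 -0.5922 0.2626]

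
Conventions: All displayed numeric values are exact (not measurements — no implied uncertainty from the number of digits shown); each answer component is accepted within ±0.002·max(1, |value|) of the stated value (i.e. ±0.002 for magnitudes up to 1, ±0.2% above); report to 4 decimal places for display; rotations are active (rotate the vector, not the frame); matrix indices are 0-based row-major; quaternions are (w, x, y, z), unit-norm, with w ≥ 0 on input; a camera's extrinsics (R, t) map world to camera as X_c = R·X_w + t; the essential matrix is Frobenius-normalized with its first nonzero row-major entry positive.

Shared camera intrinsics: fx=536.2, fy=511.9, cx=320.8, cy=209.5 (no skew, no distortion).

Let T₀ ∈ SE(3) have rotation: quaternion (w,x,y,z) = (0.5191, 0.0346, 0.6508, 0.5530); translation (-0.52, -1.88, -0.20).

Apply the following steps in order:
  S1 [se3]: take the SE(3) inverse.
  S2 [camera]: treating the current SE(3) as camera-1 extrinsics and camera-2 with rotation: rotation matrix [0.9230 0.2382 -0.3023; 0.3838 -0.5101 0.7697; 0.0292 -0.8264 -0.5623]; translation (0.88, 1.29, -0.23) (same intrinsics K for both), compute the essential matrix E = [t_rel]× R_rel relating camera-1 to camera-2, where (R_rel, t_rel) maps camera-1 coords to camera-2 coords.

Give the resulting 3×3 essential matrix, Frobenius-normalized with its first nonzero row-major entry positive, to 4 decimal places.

after S1 (invert_se3): R=[-0.4587 0.6192 -0.6374; -0.5291 0.3860 0.7557; 0.7139 0.6839 0.1505], t=(0.7980, 0.6017, 1.6870)
after S2 (essential): [0.3224 -0.5067 -0.3732; -0.0346 -0.2621 0.3316; 0.0434 0.3542 -0.4391]

matrix = [0.3224 -0.5067 -0.3732; -0.0346 -0.2621 0.3316; 0.0434 0.3542 -0.4391]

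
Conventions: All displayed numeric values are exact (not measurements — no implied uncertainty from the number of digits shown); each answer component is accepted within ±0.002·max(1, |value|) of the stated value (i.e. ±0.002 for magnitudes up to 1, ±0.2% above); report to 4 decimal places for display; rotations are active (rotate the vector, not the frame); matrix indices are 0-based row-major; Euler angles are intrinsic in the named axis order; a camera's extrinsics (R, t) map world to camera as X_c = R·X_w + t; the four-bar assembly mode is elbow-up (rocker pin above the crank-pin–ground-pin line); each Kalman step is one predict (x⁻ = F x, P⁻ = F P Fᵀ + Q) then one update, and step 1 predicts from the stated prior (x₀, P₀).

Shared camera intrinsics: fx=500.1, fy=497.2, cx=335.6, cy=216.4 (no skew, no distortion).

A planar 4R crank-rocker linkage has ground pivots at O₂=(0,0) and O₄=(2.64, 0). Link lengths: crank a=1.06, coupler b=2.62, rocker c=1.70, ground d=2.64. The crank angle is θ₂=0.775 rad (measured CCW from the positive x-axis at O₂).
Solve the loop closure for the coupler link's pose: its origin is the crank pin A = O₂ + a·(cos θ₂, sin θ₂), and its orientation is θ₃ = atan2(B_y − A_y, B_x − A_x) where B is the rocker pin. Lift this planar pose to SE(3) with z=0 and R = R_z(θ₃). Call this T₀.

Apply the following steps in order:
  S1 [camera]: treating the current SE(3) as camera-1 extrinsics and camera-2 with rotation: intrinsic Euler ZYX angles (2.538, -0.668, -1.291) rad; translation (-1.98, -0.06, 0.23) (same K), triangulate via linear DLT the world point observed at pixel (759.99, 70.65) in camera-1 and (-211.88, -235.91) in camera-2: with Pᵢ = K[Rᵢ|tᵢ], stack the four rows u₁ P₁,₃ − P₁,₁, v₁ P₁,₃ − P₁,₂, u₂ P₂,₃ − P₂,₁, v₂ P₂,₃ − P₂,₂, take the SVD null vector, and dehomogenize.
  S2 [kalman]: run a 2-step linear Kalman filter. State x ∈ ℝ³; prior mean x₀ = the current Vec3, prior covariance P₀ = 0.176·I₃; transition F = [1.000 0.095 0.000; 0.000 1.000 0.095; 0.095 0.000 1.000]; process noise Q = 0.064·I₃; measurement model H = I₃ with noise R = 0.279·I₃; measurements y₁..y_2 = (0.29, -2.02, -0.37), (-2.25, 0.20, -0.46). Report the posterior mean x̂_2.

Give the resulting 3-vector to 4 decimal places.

source (fourbar_fk): coupler pose = R=[0.9458 -0.3247 0.0000; 0.3247 0.9458 0.0000; 0.0000 0.0000 1.0000], t=(0.7573, 0.7417, 0.0000)
after S1 (triangulate): (0.1924, -1.3538, 1.6248)
after S2 (kf_track): (-0.9296, -0.8988, 0.2217)

result = (-0.9296, -0.8988, 0.2217)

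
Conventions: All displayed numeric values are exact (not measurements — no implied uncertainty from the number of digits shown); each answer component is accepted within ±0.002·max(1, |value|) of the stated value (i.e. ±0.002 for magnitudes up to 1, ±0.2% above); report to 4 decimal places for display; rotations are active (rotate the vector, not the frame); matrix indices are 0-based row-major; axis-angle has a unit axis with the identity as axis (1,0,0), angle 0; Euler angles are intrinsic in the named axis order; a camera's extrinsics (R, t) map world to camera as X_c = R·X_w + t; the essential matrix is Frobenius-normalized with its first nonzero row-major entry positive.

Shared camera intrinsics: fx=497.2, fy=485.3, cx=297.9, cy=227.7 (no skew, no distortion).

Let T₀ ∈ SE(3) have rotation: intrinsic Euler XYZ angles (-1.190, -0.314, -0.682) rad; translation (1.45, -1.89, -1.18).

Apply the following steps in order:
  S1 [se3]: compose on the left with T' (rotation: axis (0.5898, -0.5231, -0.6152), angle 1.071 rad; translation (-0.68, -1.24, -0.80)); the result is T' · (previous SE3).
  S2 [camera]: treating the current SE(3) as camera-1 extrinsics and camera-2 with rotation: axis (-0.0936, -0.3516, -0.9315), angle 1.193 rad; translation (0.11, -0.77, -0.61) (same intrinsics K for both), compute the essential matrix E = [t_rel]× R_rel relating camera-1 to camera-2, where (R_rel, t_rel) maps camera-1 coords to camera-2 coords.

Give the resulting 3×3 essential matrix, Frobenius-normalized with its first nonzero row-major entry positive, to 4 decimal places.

matrix = [0.2218 0.4701 -0.4037; -0.5835 0.1495 -0.2922; 0.3079 0.1416 -0.0613]

after S1 (compose_se3): R=[0.0462 0.9941 -0.0982; -0.7606 0.0987 0.6416; 0.6475 0.0450 0.7607], t=(0.3255, -3.0179, -2.5015)
after S2 (essential): [0.2218 0.4701 -0.4037; -0.5835 0.1495 -0.2922; 0.3079 0.1416 -0.0613]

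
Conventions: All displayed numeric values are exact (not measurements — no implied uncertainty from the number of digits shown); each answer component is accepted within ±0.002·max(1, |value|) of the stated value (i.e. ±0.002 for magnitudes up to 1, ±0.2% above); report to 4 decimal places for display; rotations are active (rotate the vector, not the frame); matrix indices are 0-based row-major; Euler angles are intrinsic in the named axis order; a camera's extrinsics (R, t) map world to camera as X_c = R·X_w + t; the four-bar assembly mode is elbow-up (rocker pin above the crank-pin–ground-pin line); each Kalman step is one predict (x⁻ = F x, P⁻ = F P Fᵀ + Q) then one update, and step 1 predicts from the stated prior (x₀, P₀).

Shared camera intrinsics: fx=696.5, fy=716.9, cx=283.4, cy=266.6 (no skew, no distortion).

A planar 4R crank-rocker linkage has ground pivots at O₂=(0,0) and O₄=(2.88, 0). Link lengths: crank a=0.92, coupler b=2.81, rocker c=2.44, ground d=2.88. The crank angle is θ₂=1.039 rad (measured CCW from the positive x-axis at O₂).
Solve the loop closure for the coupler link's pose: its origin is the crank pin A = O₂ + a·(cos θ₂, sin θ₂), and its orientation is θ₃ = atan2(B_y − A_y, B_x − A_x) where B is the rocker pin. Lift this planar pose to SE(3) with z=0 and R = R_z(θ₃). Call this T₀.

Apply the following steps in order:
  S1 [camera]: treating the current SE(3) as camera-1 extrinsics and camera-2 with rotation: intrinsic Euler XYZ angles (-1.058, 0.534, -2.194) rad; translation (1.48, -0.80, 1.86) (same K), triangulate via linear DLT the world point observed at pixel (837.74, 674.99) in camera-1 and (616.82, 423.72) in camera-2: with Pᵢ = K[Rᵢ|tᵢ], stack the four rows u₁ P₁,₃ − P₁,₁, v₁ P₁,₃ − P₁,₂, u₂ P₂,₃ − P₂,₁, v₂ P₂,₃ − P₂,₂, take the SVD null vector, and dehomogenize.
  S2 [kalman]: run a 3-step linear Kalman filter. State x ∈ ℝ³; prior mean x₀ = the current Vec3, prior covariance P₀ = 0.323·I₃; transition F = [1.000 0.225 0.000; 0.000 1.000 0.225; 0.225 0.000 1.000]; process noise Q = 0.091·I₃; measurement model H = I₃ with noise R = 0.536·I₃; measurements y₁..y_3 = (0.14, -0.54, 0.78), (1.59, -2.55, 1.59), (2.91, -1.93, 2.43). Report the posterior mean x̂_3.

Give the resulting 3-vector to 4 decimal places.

source (fourbar_fk): coupler pose = R=[0.8112 -0.5848 0.0000; 0.5848 0.8112 0.0000; 0.0000 0.0000 1.0000], t=(0.4665, 0.7929, 0.0000)
after S1 (triangulate): (1.0802, -0.3770, 1.9641)
after S2 (kf_track): (1.3805, -0.8800, 2.0310)

result = (1.3805, -0.8800, 2.0310)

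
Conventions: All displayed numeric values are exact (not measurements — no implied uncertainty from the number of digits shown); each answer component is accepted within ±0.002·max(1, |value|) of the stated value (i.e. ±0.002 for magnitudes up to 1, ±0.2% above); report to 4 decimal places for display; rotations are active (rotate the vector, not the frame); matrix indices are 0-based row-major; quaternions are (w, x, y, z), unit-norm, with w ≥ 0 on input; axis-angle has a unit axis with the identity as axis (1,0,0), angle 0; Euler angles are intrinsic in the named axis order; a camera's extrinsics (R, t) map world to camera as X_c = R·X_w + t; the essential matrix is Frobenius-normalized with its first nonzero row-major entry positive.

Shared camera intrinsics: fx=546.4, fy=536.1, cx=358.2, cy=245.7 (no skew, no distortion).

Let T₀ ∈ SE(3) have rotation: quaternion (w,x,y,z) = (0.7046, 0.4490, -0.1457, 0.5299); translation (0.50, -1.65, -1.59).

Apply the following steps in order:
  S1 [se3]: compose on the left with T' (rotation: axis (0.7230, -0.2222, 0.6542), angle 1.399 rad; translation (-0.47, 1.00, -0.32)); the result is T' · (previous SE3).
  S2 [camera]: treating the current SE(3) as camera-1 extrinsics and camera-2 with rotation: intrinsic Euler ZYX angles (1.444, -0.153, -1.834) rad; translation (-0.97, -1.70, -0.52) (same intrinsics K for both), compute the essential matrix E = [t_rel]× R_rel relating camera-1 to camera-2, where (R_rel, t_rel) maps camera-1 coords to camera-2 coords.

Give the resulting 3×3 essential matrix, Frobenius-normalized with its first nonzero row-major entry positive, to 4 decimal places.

after S1 (compose_se3): R=[-0.1217 -0.4748 0.8716; -0.2343 -0.8396 -0.4901; 0.9645 -0.2639 -0.0091], t=(0.8400, 2.2304, -1.8269)
after S2 (essential): [0.0403 0.0039 0.6872; 0.6451 0.0157 0.0297; 0.2863 0.0062 -0.1640]

matrix = [0.0403 0.0039 0.6872; 0.6451 0.0157 0.0297; 0.2863 0.0062 -0.1640]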